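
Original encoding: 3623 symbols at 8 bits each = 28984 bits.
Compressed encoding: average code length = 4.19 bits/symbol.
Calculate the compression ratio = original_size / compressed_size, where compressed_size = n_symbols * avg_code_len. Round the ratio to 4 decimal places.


original_size = n_symbols * orig_bits = 3623 * 8 = 28984 bits
compressed_size = n_symbols * avg_code_len = 3623 * 4.19 = 15180.37 bits
ratio = original_size / compressed_size = 28984 / 15180.37 = 1.9093

Compression ratio = 1.9093


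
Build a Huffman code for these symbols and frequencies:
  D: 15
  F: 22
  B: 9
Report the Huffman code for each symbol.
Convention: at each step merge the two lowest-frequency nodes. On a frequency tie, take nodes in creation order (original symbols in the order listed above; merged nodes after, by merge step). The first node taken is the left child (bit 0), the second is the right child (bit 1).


Huffman tree construction:
Step 1: Merge B(9) + D(15) = 24
Step 2: Merge F(22) + (B+D)(24) = 46
Read each symbol's code off the tree from the root (left child = 0, right child = 1).

Codes:
  D: 11 (length 2)
  F: 0 (length 1)
  B: 10 (length 2)
Average code length: 70/46 = 1.5217 bits/symbol


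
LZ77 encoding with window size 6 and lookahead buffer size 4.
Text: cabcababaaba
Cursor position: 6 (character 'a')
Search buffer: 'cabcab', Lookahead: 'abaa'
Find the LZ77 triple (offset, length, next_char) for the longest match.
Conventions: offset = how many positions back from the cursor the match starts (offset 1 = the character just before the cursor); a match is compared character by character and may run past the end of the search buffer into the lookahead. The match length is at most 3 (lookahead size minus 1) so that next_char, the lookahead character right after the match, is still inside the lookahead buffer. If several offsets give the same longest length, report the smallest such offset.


Try each offset into the search buffer:
  offset=1 (pos 5, char 'b'): match length 0
  offset=2 (pos 4, char 'a'): match length 3
  offset=3 (pos 3, char 'c'): match length 0
  offset=4 (pos 2, char 'b'): match length 0
  offset=5 (pos 1, char 'a'): match length 2
  offset=6 (pos 0, char 'c'): match length 0
Longest match has length 3 at offset 2.
next_char = character at position 6 + 3 = 9 -> 'a'

Best match: offset=2, length=3 (matching 'aba' starting at position 4)
LZ77 triple: (2, 3, 'a')


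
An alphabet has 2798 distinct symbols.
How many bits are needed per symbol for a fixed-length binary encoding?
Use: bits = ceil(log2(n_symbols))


log2(2798) = 11.4502
Bracket: 2^11 = 2048 < 2798 <= 2^12 = 4096
So ceil(log2(2798)) = 12

bits = ceil(log2(2798)) = ceil(11.4502) = 12 bits


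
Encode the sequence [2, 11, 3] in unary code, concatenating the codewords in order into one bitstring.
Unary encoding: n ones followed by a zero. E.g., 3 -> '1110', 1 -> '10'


Encode each number as n ones followed by a terminating 0:
  2 -> 110 (3 bits)
  11 -> 111111111110 (12 bits)
  3 -> 1110 (4 bits)
Total length = 3 + 12 + 4 = 19 bits.

Unary([2, 11, 3]) = 1101111111111101110 (19 bits)


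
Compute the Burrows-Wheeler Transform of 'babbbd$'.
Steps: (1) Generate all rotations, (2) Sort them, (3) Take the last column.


Rotations (sorted):
  0: $babbbd -> last char: d
  1: abbbd$b -> last char: b
  2: babbbd$ -> last char: $
  3: bbbd$ba -> last char: a
  4: bbd$bab -> last char: b
  5: bd$babb -> last char: b
  6: d$babbb -> last char: b


BWT = db$abbb


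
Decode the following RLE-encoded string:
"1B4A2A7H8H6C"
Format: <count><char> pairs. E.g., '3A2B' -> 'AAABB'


Expanding each <count><char> pair:
  1B -> 'B'
  4A -> 'AAAA'
  2A -> 'AA'
  7H -> 'HHHHHHH'
  8H -> 'HHHHHHHH'
  6C -> 'CCCCCC'

Decoded = BAAAAAAHHHHHHHHHHHHHHHCCCCCC


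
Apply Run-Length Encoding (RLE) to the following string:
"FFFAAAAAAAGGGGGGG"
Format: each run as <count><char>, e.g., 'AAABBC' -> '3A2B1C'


Scanning runs left to right:
  i=0: run of 'F' x 3 -> '3F'
  i=3: run of 'A' x 7 -> '7A'
  i=10: run of 'G' x 7 -> '7G'

RLE = 3F7A7G


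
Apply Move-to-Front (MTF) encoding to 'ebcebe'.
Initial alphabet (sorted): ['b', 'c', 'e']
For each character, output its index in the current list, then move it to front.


MTF encoding:
'e': index 2 in ['b', 'c', 'e'] -> ['e', 'b', 'c']
'b': index 1 in ['e', 'b', 'c'] -> ['b', 'e', 'c']
'c': index 2 in ['b', 'e', 'c'] -> ['c', 'b', 'e']
'e': index 2 in ['c', 'b', 'e'] -> ['e', 'c', 'b']
'b': index 2 in ['e', 'c', 'b'] -> ['b', 'e', 'c']
'e': index 1 in ['b', 'e', 'c'] -> ['e', 'b', 'c']


Output: [2, 1, 2, 2, 2, 1]


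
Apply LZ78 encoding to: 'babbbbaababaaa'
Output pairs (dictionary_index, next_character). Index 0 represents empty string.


LZ78 encoding steps:
Dictionary: {0: ''}
Step 1: w='' (idx 0), next='b' -> output (0, 'b'), add 'b' as idx 1
Step 2: w='' (idx 0), next='a' -> output (0, 'a'), add 'a' as idx 2
Step 3: w='b' (idx 1), next='b' -> output (1, 'b'), add 'bb' as idx 3
Step 4: w='bb' (idx 3), next='a' -> output (3, 'a'), add 'bba' as idx 4
Step 5: w='a' (idx 2), next='b' -> output (2, 'b'), add 'ab' as idx 5
Step 6: w='ab' (idx 5), next='a' -> output (5, 'a'), add 'aba' as idx 6
Step 7: w='a' (idx 2), next='a' -> output (2, 'a'), add 'aa' as idx 7


Encoded: [(0, 'b'), (0, 'a'), (1, 'b'), (3, 'a'), (2, 'b'), (5, 'a'), (2, 'a')]


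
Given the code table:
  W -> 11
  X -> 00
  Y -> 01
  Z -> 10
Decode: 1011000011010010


Decoding:
10 -> Z
11 -> W
00 -> X
00 -> X
11 -> W
01 -> Y
00 -> X
10 -> Z


Result: ZWXXWYXZ


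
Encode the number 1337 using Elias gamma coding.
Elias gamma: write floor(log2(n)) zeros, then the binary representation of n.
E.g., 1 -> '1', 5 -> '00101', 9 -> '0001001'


num_bits = floor(log2(1337)) + 1 = 11
leading_zeros = num_bits - 1 = 10
binary(1337) = 10100111001

Elias gamma(1337) = '0000000000' + '10100111001' = 000000000010100111001 (21 bits)


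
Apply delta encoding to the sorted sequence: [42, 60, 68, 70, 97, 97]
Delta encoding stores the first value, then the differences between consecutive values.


First value: 42
Deltas:
  60 - 42 = 18
  68 - 60 = 8
  70 - 68 = 2
  97 - 70 = 27
  97 - 97 = 0


Delta encoded: [42, 18, 8, 2, 27, 0]


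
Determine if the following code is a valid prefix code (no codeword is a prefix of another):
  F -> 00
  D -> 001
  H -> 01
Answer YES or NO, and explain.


Checking each pair (does one codeword prefix another?):
  F='00' vs D='001': prefix -- VIOLATION

NO -- this is NOT a valid prefix code. F (00) is a prefix of D (001).


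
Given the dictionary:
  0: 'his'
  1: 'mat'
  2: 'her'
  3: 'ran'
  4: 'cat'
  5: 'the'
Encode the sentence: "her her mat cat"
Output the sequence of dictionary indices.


Look up each word in the dictionary:
  'her' -> 2
  'her' -> 2
  'mat' -> 1
  'cat' -> 4

Encoded: [2, 2, 1, 4]


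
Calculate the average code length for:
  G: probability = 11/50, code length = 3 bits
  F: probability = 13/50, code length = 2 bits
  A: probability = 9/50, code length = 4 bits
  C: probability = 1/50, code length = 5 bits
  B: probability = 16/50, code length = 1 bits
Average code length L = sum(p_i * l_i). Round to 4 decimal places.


Weighted contributions p_i * l_i:
  G: (11/50) * 3 = 33/50
  F: (13/50) * 2 = 26/50
  A: (9/50) * 4 = 36/50
  C: (1/50) * 5 = 5/50
  B: (16/50) * 1 = 16/50
Sum = (33 + 26 + 36 + 5 + 16)/50 = 116/50

L = 116/50 = 2.3200 bits/symbol


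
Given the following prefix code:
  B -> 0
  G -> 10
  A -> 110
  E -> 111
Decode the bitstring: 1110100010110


Decoding step by step:
Bits 111 -> E
Bits 0 -> B
Bits 10 -> G
Bits 0 -> B
Bits 0 -> B
Bits 10 -> G
Bits 110 -> A


Decoded message: EBGBBGA


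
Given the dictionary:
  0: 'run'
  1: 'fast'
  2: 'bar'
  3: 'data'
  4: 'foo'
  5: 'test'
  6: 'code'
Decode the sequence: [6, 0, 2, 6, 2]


Look up each index in the dictionary:
  6 -> 'code'
  0 -> 'run'
  2 -> 'bar'
  6 -> 'code'
  2 -> 'bar'

Decoded: "code run bar code bar"


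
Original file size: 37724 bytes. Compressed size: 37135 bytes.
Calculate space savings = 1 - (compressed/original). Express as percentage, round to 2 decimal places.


ratio = compressed/original = 37135/37724 = 0.984387
savings = 1 - ratio = 1 - 0.984387 = 0.015613
as a percentage: 0.015613 * 100 = 1.56%

Space savings = 1 - 37135/37724 = 1.56%


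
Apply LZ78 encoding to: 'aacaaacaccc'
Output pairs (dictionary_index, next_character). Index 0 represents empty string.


LZ78 encoding steps:
Dictionary: {0: ''}
Step 1: w='' (idx 0), next='a' -> output (0, 'a'), add 'a' as idx 1
Step 2: w='a' (idx 1), next='c' -> output (1, 'c'), add 'ac' as idx 2
Step 3: w='a' (idx 1), next='a' -> output (1, 'a'), add 'aa' as idx 3
Step 4: w='ac' (idx 2), next='a' -> output (2, 'a'), add 'aca' as idx 4
Step 5: w='' (idx 0), next='c' -> output (0, 'c'), add 'c' as idx 5
Step 6: w='c' (idx 5), next='c' -> output (5, 'c'), add 'cc' as idx 6


Encoded: [(0, 'a'), (1, 'c'), (1, 'a'), (2, 'a'), (0, 'c'), (5, 'c')]


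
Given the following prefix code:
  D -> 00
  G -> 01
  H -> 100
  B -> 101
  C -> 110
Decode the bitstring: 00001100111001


Decoding step by step:
Bits 00 -> D
Bits 00 -> D
Bits 110 -> C
Bits 01 -> G
Bits 110 -> C
Bits 01 -> G


Decoded message: DDCGCG


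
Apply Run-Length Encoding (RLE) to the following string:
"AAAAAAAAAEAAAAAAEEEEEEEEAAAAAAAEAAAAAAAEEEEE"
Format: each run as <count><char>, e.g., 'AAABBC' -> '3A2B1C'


Scanning runs left to right:
  i=0: run of 'A' x 9 -> '9A'
  i=9: run of 'E' x 1 -> '1E'
  i=10: run of 'A' x 6 -> '6A'
  i=16: run of 'E' x 8 -> '8E'
  i=24: run of 'A' x 7 -> '7A'
  i=31: run of 'E' x 1 -> '1E'
  i=32: run of 'A' x 7 -> '7A'
  i=39: run of 'E' x 5 -> '5E'

RLE = 9A1E6A8E7A1E7A5E


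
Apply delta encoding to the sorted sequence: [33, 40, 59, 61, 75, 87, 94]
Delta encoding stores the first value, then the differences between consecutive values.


First value: 33
Deltas:
  40 - 33 = 7
  59 - 40 = 19
  61 - 59 = 2
  75 - 61 = 14
  87 - 75 = 12
  94 - 87 = 7


Delta encoded: [33, 7, 19, 2, 14, 12, 7]


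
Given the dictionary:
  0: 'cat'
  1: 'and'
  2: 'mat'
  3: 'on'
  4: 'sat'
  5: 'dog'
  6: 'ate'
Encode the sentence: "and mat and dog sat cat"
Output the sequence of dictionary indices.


Look up each word in the dictionary:
  'and' -> 1
  'mat' -> 2
  'and' -> 1
  'dog' -> 5
  'sat' -> 4
  'cat' -> 0

Encoded: [1, 2, 1, 5, 4, 0]


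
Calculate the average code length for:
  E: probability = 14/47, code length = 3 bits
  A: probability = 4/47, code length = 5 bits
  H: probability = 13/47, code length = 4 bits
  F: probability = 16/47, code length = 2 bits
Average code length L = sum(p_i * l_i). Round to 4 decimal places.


Weighted contributions p_i * l_i:
  E: (14/47) * 3 = 42/47
  A: (4/47) * 5 = 20/47
  H: (13/47) * 4 = 52/47
  F: (16/47) * 2 = 32/47
Sum = (42 + 20 + 52 + 32)/47 = 146/47

L = 146/47 = 3.1064 bits/symbol


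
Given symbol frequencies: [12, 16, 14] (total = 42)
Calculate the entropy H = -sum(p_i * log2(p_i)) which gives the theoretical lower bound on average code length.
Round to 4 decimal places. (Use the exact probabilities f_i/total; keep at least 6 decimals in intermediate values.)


Per-symbol terms -p_i * log2(p_i) with p_i = f_i/42:
  p = 12/42 = 0.285714: log2(p) = -1.807355, -p*log2(p) = 0.516387
  p = 16/42 = 0.380952: log2(p) = -1.392317, -p*log2(p) = 0.530407
  p = 14/42 = 0.333333: log2(p) = -1.584963, -p*log2(p) = 0.528321
H = 0.516387 + 0.530407 + 0.528321 = 1.575115

H = 1.5751 bits/symbol


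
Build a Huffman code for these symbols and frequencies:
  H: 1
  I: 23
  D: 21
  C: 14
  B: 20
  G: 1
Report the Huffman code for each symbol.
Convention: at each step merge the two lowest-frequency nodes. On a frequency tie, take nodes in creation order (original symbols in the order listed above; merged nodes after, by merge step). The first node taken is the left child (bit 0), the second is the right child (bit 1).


Huffman tree construction:
Step 1: Merge H(1) + G(1) = 2
Step 2: Merge (H+G)(2) + C(14) = 16
Step 3: Merge ((H+G)+C)(16) + B(20) = 36
Step 4: Merge D(21) + I(23) = 44
Step 5: Merge (((H+G)+C)+B)(36) + (D+I)(44) = 80
Read each symbol's code off the tree from the root (left child = 0, right child = 1).

Codes:
  H: 0000 (length 4)
  I: 11 (length 2)
  D: 10 (length 2)
  C: 001 (length 3)
  B: 01 (length 2)
  G: 0001 (length 4)
Average code length: 178/80 = 2.2250 bits/symbol


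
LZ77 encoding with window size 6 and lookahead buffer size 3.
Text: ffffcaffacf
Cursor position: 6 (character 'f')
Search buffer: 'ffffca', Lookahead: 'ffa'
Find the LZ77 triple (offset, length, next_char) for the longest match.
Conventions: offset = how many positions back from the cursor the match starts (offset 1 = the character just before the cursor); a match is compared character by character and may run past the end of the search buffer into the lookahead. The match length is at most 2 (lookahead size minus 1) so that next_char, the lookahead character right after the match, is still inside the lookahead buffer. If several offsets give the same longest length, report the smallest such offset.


Try each offset into the search buffer:
  offset=1 (pos 5, char 'a'): match length 0
  offset=2 (pos 4, char 'c'): match length 0
  offset=3 (pos 3, char 'f'): match length 1
  offset=4 (pos 2, char 'f'): match length 2
  offset=5 (pos 1, char 'f'): match length 2
  offset=6 (pos 0, char 'f'): match length 2
Longest match has length 2, found at offsets 4, 5, 6; take the smallest, offset 4.
next_char = character at position 6 + 2 = 8 -> 'a'

Best match: offset=4, length=2 (matching 'ff' starting at position 2)
LZ77 triple: (4, 2, 'a')


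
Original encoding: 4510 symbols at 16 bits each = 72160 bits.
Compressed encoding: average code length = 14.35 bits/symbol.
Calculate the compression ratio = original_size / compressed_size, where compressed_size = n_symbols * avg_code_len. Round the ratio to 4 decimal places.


original_size = n_symbols * orig_bits = 4510 * 16 = 72160 bits
compressed_size = n_symbols * avg_code_len = 4510 * 14.35 = 64718.5 bits
ratio = original_size / compressed_size = 72160 / 64718.5 = 1.115

Compression ratio = 1.115


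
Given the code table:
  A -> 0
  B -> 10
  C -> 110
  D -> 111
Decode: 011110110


Decoding:
0 -> A
111 -> D
10 -> B
110 -> C


Result: ADBC


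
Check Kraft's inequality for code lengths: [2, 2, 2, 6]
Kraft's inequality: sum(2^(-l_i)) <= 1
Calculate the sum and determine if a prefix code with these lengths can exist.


Sum = 2^(-2) + 2^(-2) + 2^(-2) + 2^(-6)
    = 0.25 + 0.25 + 0.25 + 0.015625
    = 49/64 = 0.765625
Since 0.765625 <= 1, Kraft's inequality IS satisfied.
A prefix code with these lengths CAN exist.

Kraft sum = 0.765625. Satisfied.


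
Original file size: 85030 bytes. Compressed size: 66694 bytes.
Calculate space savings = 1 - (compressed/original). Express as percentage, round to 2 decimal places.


ratio = compressed/original = 66694/85030 = 0.784358
savings = 1 - ratio = 1 - 0.784358 = 0.215642
as a percentage: 0.215642 * 100 = 21.56%

Space savings = 1 - 66694/85030 = 21.56%


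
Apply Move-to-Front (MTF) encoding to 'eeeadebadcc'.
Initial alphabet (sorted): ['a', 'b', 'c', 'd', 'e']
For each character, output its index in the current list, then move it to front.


MTF encoding:
'e': index 4 in ['a', 'b', 'c', 'd', 'e'] -> ['e', 'a', 'b', 'c', 'd']
'e': index 0 in ['e', 'a', 'b', 'c', 'd'] -> ['e', 'a', 'b', 'c', 'd']
'e': index 0 in ['e', 'a', 'b', 'c', 'd'] -> ['e', 'a', 'b', 'c', 'd']
'a': index 1 in ['e', 'a', 'b', 'c', 'd'] -> ['a', 'e', 'b', 'c', 'd']
'd': index 4 in ['a', 'e', 'b', 'c', 'd'] -> ['d', 'a', 'e', 'b', 'c']
'e': index 2 in ['d', 'a', 'e', 'b', 'c'] -> ['e', 'd', 'a', 'b', 'c']
'b': index 3 in ['e', 'd', 'a', 'b', 'c'] -> ['b', 'e', 'd', 'a', 'c']
'a': index 3 in ['b', 'e', 'd', 'a', 'c'] -> ['a', 'b', 'e', 'd', 'c']
'd': index 3 in ['a', 'b', 'e', 'd', 'c'] -> ['d', 'a', 'b', 'e', 'c']
'c': index 4 in ['d', 'a', 'b', 'e', 'c'] -> ['c', 'd', 'a', 'b', 'e']
'c': index 0 in ['c', 'd', 'a', 'b', 'e'] -> ['c', 'd', 'a', 'b', 'e']


Output: [4, 0, 0, 1, 4, 2, 3, 3, 3, 4, 0]


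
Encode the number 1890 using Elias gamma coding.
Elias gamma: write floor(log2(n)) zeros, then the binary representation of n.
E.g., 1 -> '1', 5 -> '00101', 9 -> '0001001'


num_bits = floor(log2(1890)) + 1 = 11
leading_zeros = num_bits - 1 = 10
binary(1890) = 11101100010

Elias gamma(1890) = '0000000000' + '11101100010' = 000000000011101100010 (21 bits)


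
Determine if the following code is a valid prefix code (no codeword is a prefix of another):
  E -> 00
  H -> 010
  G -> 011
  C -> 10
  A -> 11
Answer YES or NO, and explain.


Checking each pair (does one codeword prefix another?):
  E='00' vs H='010': no prefix
  E='00' vs G='011': no prefix
  E='00' vs C='10': no prefix
  E='00' vs A='11': no prefix
  H='010' vs E='00': no prefix
  H='010' vs G='011': no prefix
  H='010' vs C='10': no prefix
  H='010' vs A='11': no prefix
  G='011' vs E='00': no prefix
  G='011' vs H='010': no prefix
  G='011' vs C='10': no prefix
  G='011' vs A='11': no prefix
  C='10' vs E='00': no prefix
  C='10' vs H='010': no prefix
  C='10' vs G='011': no prefix
  C='10' vs A='11': no prefix
  A='11' vs E='00': no prefix
  A='11' vs H='010': no prefix
  A='11' vs G='011': no prefix
  A='11' vs C='10': no prefix
No violation found over all pairs.

YES -- this is a valid prefix code. No codeword is a prefix of any other codeword.


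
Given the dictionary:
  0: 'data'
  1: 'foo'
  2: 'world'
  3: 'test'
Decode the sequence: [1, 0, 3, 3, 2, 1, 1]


Look up each index in the dictionary:
  1 -> 'foo'
  0 -> 'data'
  3 -> 'test'
  3 -> 'test'
  2 -> 'world'
  1 -> 'foo'
  1 -> 'foo'

Decoded: "foo data test test world foo foo"


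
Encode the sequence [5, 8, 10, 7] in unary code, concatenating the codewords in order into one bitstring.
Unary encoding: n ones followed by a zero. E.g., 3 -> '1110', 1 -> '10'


Encode each number as n ones followed by a terminating 0:
  5 -> 111110 (6 bits)
  8 -> 111111110 (9 bits)
  10 -> 11111111110 (11 bits)
  7 -> 11111110 (8 bits)
Total length = 6 + 9 + 11 + 8 = 34 bits.

Unary([5, 8, 10, 7]) = 1111101111111101111111111011111110 (34 bits)


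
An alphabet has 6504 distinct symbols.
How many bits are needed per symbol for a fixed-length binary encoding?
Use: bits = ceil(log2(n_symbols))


log2(6504) = 12.6671
Bracket: 2^12 = 4096 < 6504 <= 2^13 = 8192
So ceil(log2(6504)) = 13

bits = ceil(log2(6504)) = ceil(12.6671) = 13 bits


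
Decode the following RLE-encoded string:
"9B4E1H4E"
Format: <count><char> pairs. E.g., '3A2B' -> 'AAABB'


Expanding each <count><char> pair:
  9B -> 'BBBBBBBBB'
  4E -> 'EEEE'
  1H -> 'H'
  4E -> 'EEEE'

Decoded = BBBBBBBBBEEEEHEEEE


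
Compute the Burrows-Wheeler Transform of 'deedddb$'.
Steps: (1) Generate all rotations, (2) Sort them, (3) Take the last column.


Rotations (sorted):
  0: $deedddb -> last char: b
  1: b$deeddd -> last char: d
  2: db$deedd -> last char: d
  3: ddb$deed -> last char: d
  4: dddb$dee -> last char: e
  5: deedddb$ -> last char: $
  6: edddb$de -> last char: e
  7: eedddb$d -> last char: d


BWT = bddde$ed


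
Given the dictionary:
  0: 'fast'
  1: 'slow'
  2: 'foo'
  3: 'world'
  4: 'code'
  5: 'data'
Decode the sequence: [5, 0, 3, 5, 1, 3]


Look up each index in the dictionary:
  5 -> 'data'
  0 -> 'fast'
  3 -> 'world'
  5 -> 'data'
  1 -> 'slow'
  3 -> 'world'

Decoded: "data fast world data slow world"


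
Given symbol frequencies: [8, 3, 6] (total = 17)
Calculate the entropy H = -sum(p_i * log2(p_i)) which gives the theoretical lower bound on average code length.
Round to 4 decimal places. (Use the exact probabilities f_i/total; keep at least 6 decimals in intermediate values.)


Per-symbol terms -p_i * log2(p_i) with p_i = f_i/17:
  p = 8/17 = 0.470588: log2(p) = -1.087463, -p*log2(p) = 0.511747
  p = 3/17 = 0.176471: log2(p) = -2.502500, -p*log2(p) = 0.441618
  p = 6/17 = 0.352941: log2(p) = -1.502500, -p*log2(p) = 0.530294
H = 0.511747 + 0.441618 + 0.530294 = 1.483659

H = 1.4837 bits/symbol


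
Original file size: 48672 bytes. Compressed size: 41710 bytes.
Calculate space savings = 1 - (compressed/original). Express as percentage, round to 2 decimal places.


ratio = compressed/original = 41710/48672 = 0.856961
savings = 1 - ratio = 1 - 0.856961 = 0.143039
as a percentage: 0.143039 * 100 = 14.3%

Space savings = 1 - 41710/48672 = 14.3%


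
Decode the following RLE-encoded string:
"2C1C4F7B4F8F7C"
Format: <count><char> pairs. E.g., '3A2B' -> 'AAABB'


Expanding each <count><char> pair:
  2C -> 'CC'
  1C -> 'C'
  4F -> 'FFFF'
  7B -> 'BBBBBBB'
  4F -> 'FFFF'
  8F -> 'FFFFFFFF'
  7C -> 'CCCCCCC'

Decoded = CCCFFFFBBBBBBBFFFFFFFFFFFFCCCCCCC


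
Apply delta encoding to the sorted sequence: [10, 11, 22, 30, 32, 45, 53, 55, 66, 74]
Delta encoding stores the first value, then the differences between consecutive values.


First value: 10
Deltas:
  11 - 10 = 1
  22 - 11 = 11
  30 - 22 = 8
  32 - 30 = 2
  45 - 32 = 13
  53 - 45 = 8
  55 - 53 = 2
  66 - 55 = 11
  74 - 66 = 8


Delta encoded: [10, 1, 11, 8, 2, 13, 8, 2, 11, 8]


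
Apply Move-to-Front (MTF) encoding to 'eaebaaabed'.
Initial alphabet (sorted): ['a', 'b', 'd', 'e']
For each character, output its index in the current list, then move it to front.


MTF encoding:
'e': index 3 in ['a', 'b', 'd', 'e'] -> ['e', 'a', 'b', 'd']
'a': index 1 in ['e', 'a', 'b', 'd'] -> ['a', 'e', 'b', 'd']
'e': index 1 in ['a', 'e', 'b', 'd'] -> ['e', 'a', 'b', 'd']
'b': index 2 in ['e', 'a', 'b', 'd'] -> ['b', 'e', 'a', 'd']
'a': index 2 in ['b', 'e', 'a', 'd'] -> ['a', 'b', 'e', 'd']
'a': index 0 in ['a', 'b', 'e', 'd'] -> ['a', 'b', 'e', 'd']
'a': index 0 in ['a', 'b', 'e', 'd'] -> ['a', 'b', 'e', 'd']
'b': index 1 in ['a', 'b', 'e', 'd'] -> ['b', 'a', 'e', 'd']
'e': index 2 in ['b', 'a', 'e', 'd'] -> ['e', 'b', 'a', 'd']
'd': index 3 in ['e', 'b', 'a', 'd'] -> ['d', 'e', 'b', 'a']


Output: [3, 1, 1, 2, 2, 0, 0, 1, 2, 3]


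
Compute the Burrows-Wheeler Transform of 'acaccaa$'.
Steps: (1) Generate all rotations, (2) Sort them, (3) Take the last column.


Rotations (sorted):
  0: $acaccaa -> last char: a
  1: a$acacca -> last char: a
  2: aa$acacc -> last char: c
  3: acaccaa$ -> last char: $
  4: accaa$ac -> last char: c
  5: caa$acac -> last char: c
  6: caccaa$a -> last char: a
  7: ccaa$aca -> last char: a


BWT = aac$ccaa


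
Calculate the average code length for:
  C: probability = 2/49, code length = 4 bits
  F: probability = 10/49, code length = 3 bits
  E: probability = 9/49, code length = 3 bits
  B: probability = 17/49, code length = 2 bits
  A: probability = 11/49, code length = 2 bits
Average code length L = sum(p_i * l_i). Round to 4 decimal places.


Weighted contributions p_i * l_i:
  C: (2/49) * 4 = 8/49
  F: (10/49) * 3 = 30/49
  E: (9/49) * 3 = 27/49
  B: (17/49) * 2 = 34/49
  A: (11/49) * 2 = 22/49
Sum = (8 + 30 + 27 + 34 + 22)/49 = 121/49

L = 121/49 = 2.4694 bits/symbol


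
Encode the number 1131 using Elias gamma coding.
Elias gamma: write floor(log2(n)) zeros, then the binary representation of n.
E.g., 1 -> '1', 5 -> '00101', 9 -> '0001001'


num_bits = floor(log2(1131)) + 1 = 11
leading_zeros = num_bits - 1 = 10
binary(1131) = 10001101011

Elias gamma(1131) = '0000000000' + '10001101011' = 000000000010001101011 (21 bits)


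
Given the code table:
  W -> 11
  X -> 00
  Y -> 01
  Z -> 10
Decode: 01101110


Decoding:
01 -> Y
10 -> Z
11 -> W
10 -> Z


Result: YZWZ


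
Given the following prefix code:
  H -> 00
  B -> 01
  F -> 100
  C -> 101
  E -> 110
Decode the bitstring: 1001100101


Decoding step by step:
Bits 100 -> F
Bits 110 -> E
Bits 01 -> B
Bits 01 -> B


Decoded message: FEBB


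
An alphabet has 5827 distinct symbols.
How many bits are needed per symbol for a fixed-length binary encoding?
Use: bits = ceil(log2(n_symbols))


log2(5827) = 12.5085
Bracket: 2^12 = 4096 < 5827 <= 2^13 = 8192
So ceil(log2(5827)) = 13

bits = ceil(log2(5827)) = ceil(12.5085) = 13 bits


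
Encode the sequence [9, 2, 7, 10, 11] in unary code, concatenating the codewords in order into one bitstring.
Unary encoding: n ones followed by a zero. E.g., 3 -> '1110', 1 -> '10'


Encode each number as n ones followed by a terminating 0:
  9 -> 1111111110 (10 bits)
  2 -> 110 (3 bits)
  7 -> 11111110 (8 bits)
  10 -> 11111111110 (11 bits)
  11 -> 111111111110 (12 bits)
Total length = 10 + 3 + 8 + 11 + 12 = 44 bits.

Unary([9, 2, 7, 10, 11]) = 11111111101101111111011111111110111111111110 (44 bits)


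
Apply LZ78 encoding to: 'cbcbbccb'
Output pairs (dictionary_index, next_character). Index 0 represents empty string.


LZ78 encoding steps:
Dictionary: {0: ''}
Step 1: w='' (idx 0), next='c' -> output (0, 'c'), add 'c' as idx 1
Step 2: w='' (idx 0), next='b' -> output (0, 'b'), add 'b' as idx 2
Step 3: w='c' (idx 1), next='b' -> output (1, 'b'), add 'cb' as idx 3
Step 4: w='b' (idx 2), next='c' -> output (2, 'c'), add 'bc' as idx 4
Step 5: w='cb' (idx 3), end of input -> output (3, '')


Encoded: [(0, 'c'), (0, 'b'), (1, 'b'), (2, 'c'), (3, '')]


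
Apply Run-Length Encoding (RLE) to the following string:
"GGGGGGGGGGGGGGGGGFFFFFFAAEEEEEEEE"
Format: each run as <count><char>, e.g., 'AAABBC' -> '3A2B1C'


Scanning runs left to right:
  i=0: run of 'G' x 17 -> '17G'
  i=17: run of 'F' x 6 -> '6F'
  i=23: run of 'A' x 2 -> '2A'
  i=25: run of 'E' x 8 -> '8E'

RLE = 17G6F2A8E


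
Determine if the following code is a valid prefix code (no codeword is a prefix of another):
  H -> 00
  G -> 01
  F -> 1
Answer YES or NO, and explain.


Checking each pair (does one codeword prefix another?):
  H='00' vs G='01': no prefix
  H='00' vs F='1': no prefix
  G='01' vs H='00': no prefix
  G='01' vs F='1': no prefix
  F='1' vs H='00': no prefix
  F='1' vs G='01': no prefix
No violation found over all pairs.

YES -- this is a valid prefix code. No codeword is a prefix of any other codeword.


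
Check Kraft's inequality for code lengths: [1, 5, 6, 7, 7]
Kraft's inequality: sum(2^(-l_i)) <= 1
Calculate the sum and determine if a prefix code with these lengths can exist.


Sum = 2^(-1) + 2^(-5) + 2^(-6) + 2^(-7) + 2^(-7)
    = 0.5 + 0.03125 + 0.015625 + 0.0078125 + 0.0078125
    = 72/128 = 0.5625
Since 0.5625 <= 1, Kraft's inequality IS satisfied.
A prefix code with these lengths CAN exist.

Kraft sum = 0.5625. Satisfied.


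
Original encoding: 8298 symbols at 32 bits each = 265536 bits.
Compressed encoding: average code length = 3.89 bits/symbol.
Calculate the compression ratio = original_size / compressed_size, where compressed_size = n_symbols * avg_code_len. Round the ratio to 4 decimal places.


original_size = n_symbols * orig_bits = 8298 * 32 = 265536 bits
compressed_size = n_symbols * avg_code_len = 8298 * 3.89 = 32279.22 bits
ratio = original_size / compressed_size = 265536 / 32279.22 = 8.2262

Compression ratio = 8.2262


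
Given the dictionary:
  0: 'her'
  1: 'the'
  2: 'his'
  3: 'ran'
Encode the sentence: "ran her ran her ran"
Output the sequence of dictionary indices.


Look up each word in the dictionary:
  'ran' -> 3
  'her' -> 0
  'ran' -> 3
  'her' -> 0
  'ran' -> 3

Encoded: [3, 0, 3, 0, 3]


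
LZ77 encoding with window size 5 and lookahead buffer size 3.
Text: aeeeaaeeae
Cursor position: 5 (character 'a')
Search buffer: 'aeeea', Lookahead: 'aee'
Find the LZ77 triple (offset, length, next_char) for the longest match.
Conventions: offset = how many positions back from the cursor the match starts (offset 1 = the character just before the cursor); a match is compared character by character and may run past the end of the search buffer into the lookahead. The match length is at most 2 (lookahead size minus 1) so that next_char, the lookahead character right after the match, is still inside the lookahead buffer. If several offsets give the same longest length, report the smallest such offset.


Try each offset into the search buffer:
  offset=1 (pos 4, char 'a'): match length 1
  offset=2 (pos 3, char 'e'): match length 0
  offset=3 (pos 2, char 'e'): match length 0
  offset=4 (pos 1, char 'e'): match length 0
  offset=5 (pos 0, char 'a'): match length 2
Longest match has length 2 at offset 5.
next_char = character at position 5 + 2 = 7 -> 'e'

Best match: offset=5, length=2 (matching 'ae' starting at position 0)
LZ77 triple: (5, 2, 'e')


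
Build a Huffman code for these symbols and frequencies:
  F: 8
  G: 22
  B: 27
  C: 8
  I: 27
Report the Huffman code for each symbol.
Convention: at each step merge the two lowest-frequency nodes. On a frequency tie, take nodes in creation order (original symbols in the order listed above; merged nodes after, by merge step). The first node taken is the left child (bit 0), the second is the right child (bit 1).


Huffman tree construction:
Step 1: Merge F(8) + C(8) = 16
Step 2: Merge (F+C)(16) + G(22) = 38
Step 3: Merge B(27) + I(27) = 54
Step 4: Merge ((F+C)+G)(38) + (B+I)(54) = 92
Read each symbol's code off the tree from the root (left child = 0, right child = 1).

Codes:
  F: 000 (length 3)
  G: 01 (length 2)
  B: 10 (length 2)
  C: 001 (length 3)
  I: 11 (length 2)
Average code length: 200/92 = 2.1739 bits/symbol


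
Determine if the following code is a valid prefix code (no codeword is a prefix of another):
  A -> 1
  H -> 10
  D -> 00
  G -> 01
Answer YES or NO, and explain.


Checking each pair (does one codeword prefix another?):
  A='1' vs H='10': prefix -- VIOLATION

NO -- this is NOT a valid prefix code. A (1) is a prefix of H (10).


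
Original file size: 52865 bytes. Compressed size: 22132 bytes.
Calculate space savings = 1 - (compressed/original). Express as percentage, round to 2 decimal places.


ratio = compressed/original = 22132/52865 = 0.418651
savings = 1 - ratio = 1 - 0.418651 = 0.581349
as a percentage: 0.581349 * 100 = 58.13%

Space savings = 1 - 22132/52865 = 58.13%


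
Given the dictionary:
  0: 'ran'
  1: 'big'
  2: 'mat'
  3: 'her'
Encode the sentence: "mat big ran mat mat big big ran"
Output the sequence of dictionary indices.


Look up each word in the dictionary:
  'mat' -> 2
  'big' -> 1
  'ran' -> 0
  'mat' -> 2
  'mat' -> 2
  'big' -> 1
  'big' -> 1
  'ran' -> 0

Encoded: [2, 1, 0, 2, 2, 1, 1, 0]


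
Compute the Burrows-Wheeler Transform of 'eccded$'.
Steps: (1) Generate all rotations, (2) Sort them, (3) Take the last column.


Rotations (sorted):
  0: $eccded -> last char: d
  1: ccded$e -> last char: e
  2: cded$ec -> last char: c
  3: d$eccde -> last char: e
  4: ded$ecc -> last char: c
  5: eccded$ -> last char: $
  6: ed$eccd -> last char: d


BWT = decec$d


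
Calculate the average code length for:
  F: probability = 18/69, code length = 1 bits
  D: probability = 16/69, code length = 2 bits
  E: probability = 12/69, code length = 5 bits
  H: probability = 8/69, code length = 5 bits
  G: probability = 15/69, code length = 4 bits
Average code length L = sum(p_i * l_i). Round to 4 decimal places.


Weighted contributions p_i * l_i:
  F: (18/69) * 1 = 18/69
  D: (16/69) * 2 = 32/69
  E: (12/69) * 5 = 60/69
  H: (8/69) * 5 = 40/69
  G: (15/69) * 4 = 60/69
Sum = (18 + 32 + 60 + 40 + 60)/69 = 210/69

L = 210/69 = 3.0435 bits/symbol


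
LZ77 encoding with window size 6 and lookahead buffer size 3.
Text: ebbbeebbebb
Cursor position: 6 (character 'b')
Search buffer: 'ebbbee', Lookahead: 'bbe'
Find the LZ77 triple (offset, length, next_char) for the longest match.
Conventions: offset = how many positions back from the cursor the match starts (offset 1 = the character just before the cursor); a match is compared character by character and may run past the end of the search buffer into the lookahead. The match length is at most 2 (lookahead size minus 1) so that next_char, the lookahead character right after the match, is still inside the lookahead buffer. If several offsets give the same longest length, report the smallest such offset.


Try each offset into the search buffer:
  offset=1 (pos 5, char 'e'): match length 0
  offset=2 (pos 4, char 'e'): match length 0
  offset=3 (pos 3, char 'b'): match length 1
  offset=4 (pos 2, char 'b'): match length 2
  offset=5 (pos 1, char 'b'): match length 2
  offset=6 (pos 0, char 'e'): match length 0
Longest match has length 2, found at offsets 4, 5; take the smallest, offset 4.
next_char = character at position 6 + 2 = 8 -> 'e'

Best match: offset=4, length=2 (matching 'bb' starting at position 2)
LZ77 triple: (4, 2, 'e')


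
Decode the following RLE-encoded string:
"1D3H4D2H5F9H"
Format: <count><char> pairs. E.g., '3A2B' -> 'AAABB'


Expanding each <count><char> pair:
  1D -> 'D'
  3H -> 'HHH'
  4D -> 'DDDD'
  2H -> 'HH'
  5F -> 'FFFFF'
  9H -> 'HHHHHHHHH'

Decoded = DHHHDDDDHHFFFFFHHHHHHHHH


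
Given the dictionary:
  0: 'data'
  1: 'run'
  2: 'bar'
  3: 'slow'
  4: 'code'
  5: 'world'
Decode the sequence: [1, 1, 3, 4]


Look up each index in the dictionary:
  1 -> 'run'
  1 -> 'run'
  3 -> 'slow'
  4 -> 'code'

Decoded: "run run slow code"


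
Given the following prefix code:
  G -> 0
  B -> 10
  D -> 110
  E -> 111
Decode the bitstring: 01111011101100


Decoding step by step:
Bits 0 -> G
Bits 111 -> E
Bits 10 -> B
Bits 111 -> E
Bits 0 -> G
Bits 110 -> D
Bits 0 -> G


Decoded message: GEBEGDG


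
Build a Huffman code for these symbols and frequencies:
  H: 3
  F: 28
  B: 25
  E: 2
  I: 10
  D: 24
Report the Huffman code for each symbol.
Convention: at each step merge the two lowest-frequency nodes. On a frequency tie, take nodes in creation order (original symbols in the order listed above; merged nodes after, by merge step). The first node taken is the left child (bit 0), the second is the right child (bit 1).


Huffman tree construction:
Step 1: Merge E(2) + H(3) = 5
Step 2: Merge (E+H)(5) + I(10) = 15
Step 3: Merge ((E+H)+I)(15) + D(24) = 39
Step 4: Merge B(25) + F(28) = 53
Step 5: Merge (((E+H)+I)+D)(39) + (B+F)(53) = 92
Read each symbol's code off the tree from the root (left child = 0, right child = 1).

Codes:
  H: 0001 (length 4)
  F: 11 (length 2)
  B: 10 (length 2)
  E: 0000 (length 4)
  I: 001 (length 3)
  D: 01 (length 2)
Average code length: 204/92 = 2.2174 bits/symbol


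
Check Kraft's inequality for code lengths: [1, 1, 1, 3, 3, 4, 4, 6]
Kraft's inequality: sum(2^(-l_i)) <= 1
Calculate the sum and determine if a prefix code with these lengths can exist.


Sum = 2^(-1) + 2^(-1) + 2^(-1) + 2^(-3) + 2^(-3) + 2^(-4) + 2^(-4) + 2^(-6)
    = 0.5 + 0.5 + 0.5 + 0.125 + 0.125 + 0.0625 + 0.0625 + 0.015625
    = 121/64 = 1.890625
Since 1.890625 > 1, Kraft's inequality is NOT satisfied.
A prefix code with these lengths CANNOT exist.

Kraft sum = 1.890625. Not satisfied.


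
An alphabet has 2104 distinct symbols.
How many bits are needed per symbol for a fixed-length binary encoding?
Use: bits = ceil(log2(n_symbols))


log2(2104) = 11.0389
Bracket: 2^11 = 2048 < 2104 <= 2^12 = 4096
So ceil(log2(2104)) = 12

bits = ceil(log2(2104)) = ceil(11.0389) = 12 bits


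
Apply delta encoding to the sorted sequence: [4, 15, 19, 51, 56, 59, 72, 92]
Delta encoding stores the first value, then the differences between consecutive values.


First value: 4
Deltas:
  15 - 4 = 11
  19 - 15 = 4
  51 - 19 = 32
  56 - 51 = 5
  59 - 56 = 3
  72 - 59 = 13
  92 - 72 = 20


Delta encoded: [4, 11, 4, 32, 5, 3, 13, 20]


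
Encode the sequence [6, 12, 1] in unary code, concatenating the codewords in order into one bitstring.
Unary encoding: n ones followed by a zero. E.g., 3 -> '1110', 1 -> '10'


Encode each number as n ones followed by a terminating 0:
  6 -> 1111110 (7 bits)
  12 -> 1111111111110 (13 bits)
  1 -> 10 (2 bits)
Total length = 7 + 13 + 2 = 22 bits.

Unary([6, 12, 1]) = 1111110111111111111010 (22 bits)


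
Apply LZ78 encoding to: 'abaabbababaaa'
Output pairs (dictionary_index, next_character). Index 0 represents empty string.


LZ78 encoding steps:
Dictionary: {0: ''}
Step 1: w='' (idx 0), next='a' -> output (0, 'a'), add 'a' as idx 1
Step 2: w='' (idx 0), next='b' -> output (0, 'b'), add 'b' as idx 2
Step 3: w='a' (idx 1), next='a' -> output (1, 'a'), add 'aa' as idx 3
Step 4: w='b' (idx 2), next='b' -> output (2, 'b'), add 'bb' as idx 4
Step 5: w='a' (idx 1), next='b' -> output (1, 'b'), add 'ab' as idx 5
Step 6: w='ab' (idx 5), next='a' -> output (5, 'a'), add 'aba' as idx 6
Step 7: w='aa' (idx 3), end of input -> output (3, '')


Encoded: [(0, 'a'), (0, 'b'), (1, 'a'), (2, 'b'), (1, 'b'), (5, 'a'), (3, '')]


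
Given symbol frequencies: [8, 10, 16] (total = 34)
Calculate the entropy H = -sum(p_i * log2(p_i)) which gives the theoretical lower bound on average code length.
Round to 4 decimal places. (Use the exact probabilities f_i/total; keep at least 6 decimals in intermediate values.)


Per-symbol terms -p_i * log2(p_i) with p_i = f_i/34:
  p = 8/34 = 0.235294: log2(p) = -2.087463, -p*log2(p) = 0.491168
  p = 10/34 = 0.294118: log2(p) = -1.765535, -p*log2(p) = 0.519275
  p = 16/34 = 0.470588: log2(p) = -1.087463, -p*log2(p) = 0.511747
H = 0.491168 + 0.519275 + 0.511747 = 1.522190

H = 1.5222 bits/symbol


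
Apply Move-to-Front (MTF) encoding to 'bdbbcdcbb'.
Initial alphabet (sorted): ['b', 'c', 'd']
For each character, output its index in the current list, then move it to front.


MTF encoding:
'b': index 0 in ['b', 'c', 'd'] -> ['b', 'c', 'd']
'd': index 2 in ['b', 'c', 'd'] -> ['d', 'b', 'c']
'b': index 1 in ['d', 'b', 'c'] -> ['b', 'd', 'c']
'b': index 0 in ['b', 'd', 'c'] -> ['b', 'd', 'c']
'c': index 2 in ['b', 'd', 'c'] -> ['c', 'b', 'd']
'd': index 2 in ['c', 'b', 'd'] -> ['d', 'c', 'b']
'c': index 1 in ['d', 'c', 'b'] -> ['c', 'd', 'b']
'b': index 2 in ['c', 'd', 'b'] -> ['b', 'c', 'd']
'b': index 0 in ['b', 'c', 'd'] -> ['b', 'c', 'd']


Output: [0, 2, 1, 0, 2, 2, 1, 2, 0]


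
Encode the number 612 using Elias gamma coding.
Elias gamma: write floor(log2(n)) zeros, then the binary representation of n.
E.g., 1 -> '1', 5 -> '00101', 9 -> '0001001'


num_bits = floor(log2(612)) + 1 = 10
leading_zeros = num_bits - 1 = 9
binary(612) = 1001100100

Elias gamma(612) = '000000000' + '1001100100' = 0000000001001100100 (19 bits)


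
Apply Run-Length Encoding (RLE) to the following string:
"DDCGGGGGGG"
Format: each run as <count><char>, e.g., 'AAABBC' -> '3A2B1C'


Scanning runs left to right:
  i=0: run of 'D' x 2 -> '2D'
  i=2: run of 'C' x 1 -> '1C'
  i=3: run of 'G' x 7 -> '7G'

RLE = 2D1C7G


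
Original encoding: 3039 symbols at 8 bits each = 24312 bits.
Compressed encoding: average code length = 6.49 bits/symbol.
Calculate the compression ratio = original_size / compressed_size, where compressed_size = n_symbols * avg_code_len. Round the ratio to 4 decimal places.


original_size = n_symbols * orig_bits = 3039 * 8 = 24312 bits
compressed_size = n_symbols * avg_code_len = 3039 * 6.49 = 19723.11 bits
ratio = original_size / compressed_size = 24312 / 19723.11 = 1.2327

Compression ratio = 1.2327


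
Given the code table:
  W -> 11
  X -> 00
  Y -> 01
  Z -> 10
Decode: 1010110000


Decoding:
10 -> Z
10 -> Z
11 -> W
00 -> X
00 -> X


Result: ZZWXX


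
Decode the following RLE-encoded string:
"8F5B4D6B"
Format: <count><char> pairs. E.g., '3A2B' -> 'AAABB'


Expanding each <count><char> pair:
  8F -> 'FFFFFFFF'
  5B -> 'BBBBB'
  4D -> 'DDDD'
  6B -> 'BBBBBB'

Decoded = FFFFFFFFBBBBBDDDDBBBBBB


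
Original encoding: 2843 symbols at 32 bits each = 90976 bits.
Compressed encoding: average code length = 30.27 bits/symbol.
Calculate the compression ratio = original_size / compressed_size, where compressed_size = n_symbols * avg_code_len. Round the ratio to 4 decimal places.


original_size = n_symbols * orig_bits = 2843 * 32 = 90976 bits
compressed_size = n_symbols * avg_code_len = 2843 * 30.27 = 86057.61 bits
ratio = original_size / compressed_size = 90976 / 86057.61 = 1.0572

Compression ratio = 1.0572


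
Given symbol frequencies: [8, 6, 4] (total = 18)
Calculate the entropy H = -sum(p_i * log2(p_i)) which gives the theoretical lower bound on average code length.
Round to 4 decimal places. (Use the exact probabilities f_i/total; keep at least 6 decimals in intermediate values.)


Per-symbol terms -p_i * log2(p_i) with p_i = f_i/18:
  p = 8/18 = 0.444444: log2(p) = -1.169925, -p*log2(p) = 0.519967
  p = 6/18 = 0.333333: log2(p) = -1.584963, -p*log2(p) = 0.528321
  p = 4/18 = 0.222222: log2(p) = -2.169925, -p*log2(p) = 0.482206
H = 0.519967 + 0.528321 + 0.482206 = 1.530494

H = 1.5305 bits/symbol
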